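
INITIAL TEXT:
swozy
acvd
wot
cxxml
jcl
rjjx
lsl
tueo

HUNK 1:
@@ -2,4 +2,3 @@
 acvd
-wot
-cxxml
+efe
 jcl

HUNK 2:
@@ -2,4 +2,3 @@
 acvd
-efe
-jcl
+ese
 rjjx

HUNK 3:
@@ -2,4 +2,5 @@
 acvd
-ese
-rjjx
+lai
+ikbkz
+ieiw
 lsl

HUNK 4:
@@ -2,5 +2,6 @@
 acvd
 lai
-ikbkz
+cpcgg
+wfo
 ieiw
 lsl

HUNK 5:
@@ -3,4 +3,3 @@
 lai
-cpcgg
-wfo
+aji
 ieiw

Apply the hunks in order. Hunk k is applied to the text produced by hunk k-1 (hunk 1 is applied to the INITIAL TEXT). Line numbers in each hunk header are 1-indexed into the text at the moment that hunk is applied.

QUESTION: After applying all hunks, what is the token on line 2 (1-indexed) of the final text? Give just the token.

Answer: acvd

Derivation:
Hunk 1: at line 2 remove [wot,cxxml] add [efe] -> 7 lines: swozy acvd efe jcl rjjx lsl tueo
Hunk 2: at line 2 remove [efe,jcl] add [ese] -> 6 lines: swozy acvd ese rjjx lsl tueo
Hunk 3: at line 2 remove [ese,rjjx] add [lai,ikbkz,ieiw] -> 7 lines: swozy acvd lai ikbkz ieiw lsl tueo
Hunk 4: at line 2 remove [ikbkz] add [cpcgg,wfo] -> 8 lines: swozy acvd lai cpcgg wfo ieiw lsl tueo
Hunk 5: at line 3 remove [cpcgg,wfo] add [aji] -> 7 lines: swozy acvd lai aji ieiw lsl tueo
Final line 2: acvd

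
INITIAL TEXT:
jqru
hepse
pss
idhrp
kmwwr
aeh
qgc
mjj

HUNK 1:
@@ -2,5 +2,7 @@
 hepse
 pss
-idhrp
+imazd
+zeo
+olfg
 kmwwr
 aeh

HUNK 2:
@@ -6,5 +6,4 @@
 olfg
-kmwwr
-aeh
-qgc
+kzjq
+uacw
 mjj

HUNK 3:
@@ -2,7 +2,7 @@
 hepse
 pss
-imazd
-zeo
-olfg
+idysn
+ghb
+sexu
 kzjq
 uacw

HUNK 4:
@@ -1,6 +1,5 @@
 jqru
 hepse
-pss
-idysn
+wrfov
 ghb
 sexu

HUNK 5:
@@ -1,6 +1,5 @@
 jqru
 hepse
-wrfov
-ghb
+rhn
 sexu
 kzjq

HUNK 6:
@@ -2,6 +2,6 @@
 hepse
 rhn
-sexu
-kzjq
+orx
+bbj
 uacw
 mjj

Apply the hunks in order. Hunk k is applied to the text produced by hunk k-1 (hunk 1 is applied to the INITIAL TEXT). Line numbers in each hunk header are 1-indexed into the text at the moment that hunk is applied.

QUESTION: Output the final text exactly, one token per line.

Hunk 1: at line 2 remove [idhrp] add [imazd,zeo,olfg] -> 10 lines: jqru hepse pss imazd zeo olfg kmwwr aeh qgc mjj
Hunk 2: at line 6 remove [kmwwr,aeh,qgc] add [kzjq,uacw] -> 9 lines: jqru hepse pss imazd zeo olfg kzjq uacw mjj
Hunk 3: at line 2 remove [imazd,zeo,olfg] add [idysn,ghb,sexu] -> 9 lines: jqru hepse pss idysn ghb sexu kzjq uacw mjj
Hunk 4: at line 1 remove [pss,idysn] add [wrfov] -> 8 lines: jqru hepse wrfov ghb sexu kzjq uacw mjj
Hunk 5: at line 1 remove [wrfov,ghb] add [rhn] -> 7 lines: jqru hepse rhn sexu kzjq uacw mjj
Hunk 6: at line 2 remove [sexu,kzjq] add [orx,bbj] -> 7 lines: jqru hepse rhn orx bbj uacw mjj

Answer: jqru
hepse
rhn
orx
bbj
uacw
mjj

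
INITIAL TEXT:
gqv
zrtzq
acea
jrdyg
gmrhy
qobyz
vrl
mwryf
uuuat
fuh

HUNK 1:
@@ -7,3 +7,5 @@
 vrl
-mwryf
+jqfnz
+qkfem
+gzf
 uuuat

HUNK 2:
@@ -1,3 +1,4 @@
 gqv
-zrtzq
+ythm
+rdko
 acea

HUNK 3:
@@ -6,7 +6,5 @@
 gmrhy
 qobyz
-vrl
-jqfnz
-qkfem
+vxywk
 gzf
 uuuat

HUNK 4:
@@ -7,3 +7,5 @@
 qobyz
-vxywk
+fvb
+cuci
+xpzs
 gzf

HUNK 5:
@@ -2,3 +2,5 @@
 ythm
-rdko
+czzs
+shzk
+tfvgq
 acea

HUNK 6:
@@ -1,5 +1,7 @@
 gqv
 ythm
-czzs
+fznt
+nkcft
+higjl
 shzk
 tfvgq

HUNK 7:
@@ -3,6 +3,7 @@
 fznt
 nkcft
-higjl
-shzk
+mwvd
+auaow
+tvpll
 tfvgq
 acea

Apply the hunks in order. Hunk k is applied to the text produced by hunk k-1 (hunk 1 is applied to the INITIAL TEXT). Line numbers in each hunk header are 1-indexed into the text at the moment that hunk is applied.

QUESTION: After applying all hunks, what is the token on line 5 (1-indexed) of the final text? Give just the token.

Hunk 1: at line 7 remove [mwryf] add [jqfnz,qkfem,gzf] -> 12 lines: gqv zrtzq acea jrdyg gmrhy qobyz vrl jqfnz qkfem gzf uuuat fuh
Hunk 2: at line 1 remove [zrtzq] add [ythm,rdko] -> 13 lines: gqv ythm rdko acea jrdyg gmrhy qobyz vrl jqfnz qkfem gzf uuuat fuh
Hunk 3: at line 6 remove [vrl,jqfnz,qkfem] add [vxywk] -> 11 lines: gqv ythm rdko acea jrdyg gmrhy qobyz vxywk gzf uuuat fuh
Hunk 4: at line 7 remove [vxywk] add [fvb,cuci,xpzs] -> 13 lines: gqv ythm rdko acea jrdyg gmrhy qobyz fvb cuci xpzs gzf uuuat fuh
Hunk 5: at line 2 remove [rdko] add [czzs,shzk,tfvgq] -> 15 lines: gqv ythm czzs shzk tfvgq acea jrdyg gmrhy qobyz fvb cuci xpzs gzf uuuat fuh
Hunk 6: at line 1 remove [czzs] add [fznt,nkcft,higjl] -> 17 lines: gqv ythm fznt nkcft higjl shzk tfvgq acea jrdyg gmrhy qobyz fvb cuci xpzs gzf uuuat fuh
Hunk 7: at line 3 remove [higjl,shzk] add [mwvd,auaow,tvpll] -> 18 lines: gqv ythm fznt nkcft mwvd auaow tvpll tfvgq acea jrdyg gmrhy qobyz fvb cuci xpzs gzf uuuat fuh
Final line 5: mwvd

Answer: mwvd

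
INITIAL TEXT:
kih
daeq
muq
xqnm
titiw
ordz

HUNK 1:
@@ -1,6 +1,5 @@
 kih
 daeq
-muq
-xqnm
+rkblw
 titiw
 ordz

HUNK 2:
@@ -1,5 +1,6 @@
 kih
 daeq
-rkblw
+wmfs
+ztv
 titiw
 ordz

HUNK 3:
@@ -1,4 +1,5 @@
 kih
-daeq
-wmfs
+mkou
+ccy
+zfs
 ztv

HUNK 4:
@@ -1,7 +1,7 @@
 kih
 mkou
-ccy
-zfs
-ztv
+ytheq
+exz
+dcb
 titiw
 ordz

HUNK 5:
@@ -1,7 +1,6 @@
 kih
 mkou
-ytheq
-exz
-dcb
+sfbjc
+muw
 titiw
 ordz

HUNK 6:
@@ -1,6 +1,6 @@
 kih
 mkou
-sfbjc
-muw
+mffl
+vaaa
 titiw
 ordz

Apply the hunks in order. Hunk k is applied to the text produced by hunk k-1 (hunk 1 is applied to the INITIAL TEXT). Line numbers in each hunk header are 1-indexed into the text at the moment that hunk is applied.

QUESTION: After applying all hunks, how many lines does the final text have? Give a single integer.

Answer: 6

Derivation:
Hunk 1: at line 1 remove [muq,xqnm] add [rkblw] -> 5 lines: kih daeq rkblw titiw ordz
Hunk 2: at line 1 remove [rkblw] add [wmfs,ztv] -> 6 lines: kih daeq wmfs ztv titiw ordz
Hunk 3: at line 1 remove [daeq,wmfs] add [mkou,ccy,zfs] -> 7 lines: kih mkou ccy zfs ztv titiw ordz
Hunk 4: at line 1 remove [ccy,zfs,ztv] add [ytheq,exz,dcb] -> 7 lines: kih mkou ytheq exz dcb titiw ordz
Hunk 5: at line 1 remove [ytheq,exz,dcb] add [sfbjc,muw] -> 6 lines: kih mkou sfbjc muw titiw ordz
Hunk 6: at line 1 remove [sfbjc,muw] add [mffl,vaaa] -> 6 lines: kih mkou mffl vaaa titiw ordz
Final line count: 6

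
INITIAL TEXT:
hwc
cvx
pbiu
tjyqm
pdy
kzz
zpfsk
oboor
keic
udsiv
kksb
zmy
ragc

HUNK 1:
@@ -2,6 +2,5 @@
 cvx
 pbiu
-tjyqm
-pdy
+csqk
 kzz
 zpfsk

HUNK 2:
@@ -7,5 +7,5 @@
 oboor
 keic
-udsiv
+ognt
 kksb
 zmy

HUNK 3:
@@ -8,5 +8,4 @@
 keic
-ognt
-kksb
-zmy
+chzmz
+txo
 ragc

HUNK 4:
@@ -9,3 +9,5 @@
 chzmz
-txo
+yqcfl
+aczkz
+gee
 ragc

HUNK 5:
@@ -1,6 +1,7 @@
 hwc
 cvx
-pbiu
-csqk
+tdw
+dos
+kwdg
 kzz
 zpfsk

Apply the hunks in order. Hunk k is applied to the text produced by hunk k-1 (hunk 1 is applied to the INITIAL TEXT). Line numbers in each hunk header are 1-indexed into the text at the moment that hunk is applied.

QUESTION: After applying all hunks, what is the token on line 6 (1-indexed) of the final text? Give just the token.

Answer: kzz

Derivation:
Hunk 1: at line 2 remove [tjyqm,pdy] add [csqk] -> 12 lines: hwc cvx pbiu csqk kzz zpfsk oboor keic udsiv kksb zmy ragc
Hunk 2: at line 7 remove [udsiv] add [ognt] -> 12 lines: hwc cvx pbiu csqk kzz zpfsk oboor keic ognt kksb zmy ragc
Hunk 3: at line 8 remove [ognt,kksb,zmy] add [chzmz,txo] -> 11 lines: hwc cvx pbiu csqk kzz zpfsk oboor keic chzmz txo ragc
Hunk 4: at line 9 remove [txo] add [yqcfl,aczkz,gee] -> 13 lines: hwc cvx pbiu csqk kzz zpfsk oboor keic chzmz yqcfl aczkz gee ragc
Hunk 5: at line 1 remove [pbiu,csqk] add [tdw,dos,kwdg] -> 14 lines: hwc cvx tdw dos kwdg kzz zpfsk oboor keic chzmz yqcfl aczkz gee ragc
Final line 6: kzz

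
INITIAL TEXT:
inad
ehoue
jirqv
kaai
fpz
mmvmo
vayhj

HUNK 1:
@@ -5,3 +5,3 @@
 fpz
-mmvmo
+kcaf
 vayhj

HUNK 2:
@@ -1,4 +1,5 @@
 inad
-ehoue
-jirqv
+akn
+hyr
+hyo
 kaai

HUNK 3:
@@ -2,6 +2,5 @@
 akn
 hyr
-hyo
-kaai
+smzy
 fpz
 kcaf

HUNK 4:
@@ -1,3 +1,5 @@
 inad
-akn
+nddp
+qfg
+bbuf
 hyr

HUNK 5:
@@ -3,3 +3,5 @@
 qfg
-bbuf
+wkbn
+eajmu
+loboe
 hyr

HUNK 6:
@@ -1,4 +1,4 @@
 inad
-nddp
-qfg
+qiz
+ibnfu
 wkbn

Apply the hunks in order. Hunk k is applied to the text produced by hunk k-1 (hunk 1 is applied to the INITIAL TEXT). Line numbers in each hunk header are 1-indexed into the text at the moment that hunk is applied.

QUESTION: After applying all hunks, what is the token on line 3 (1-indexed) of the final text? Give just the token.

Hunk 1: at line 5 remove [mmvmo] add [kcaf] -> 7 lines: inad ehoue jirqv kaai fpz kcaf vayhj
Hunk 2: at line 1 remove [ehoue,jirqv] add [akn,hyr,hyo] -> 8 lines: inad akn hyr hyo kaai fpz kcaf vayhj
Hunk 3: at line 2 remove [hyo,kaai] add [smzy] -> 7 lines: inad akn hyr smzy fpz kcaf vayhj
Hunk 4: at line 1 remove [akn] add [nddp,qfg,bbuf] -> 9 lines: inad nddp qfg bbuf hyr smzy fpz kcaf vayhj
Hunk 5: at line 3 remove [bbuf] add [wkbn,eajmu,loboe] -> 11 lines: inad nddp qfg wkbn eajmu loboe hyr smzy fpz kcaf vayhj
Hunk 6: at line 1 remove [nddp,qfg] add [qiz,ibnfu] -> 11 lines: inad qiz ibnfu wkbn eajmu loboe hyr smzy fpz kcaf vayhj
Final line 3: ibnfu

Answer: ibnfu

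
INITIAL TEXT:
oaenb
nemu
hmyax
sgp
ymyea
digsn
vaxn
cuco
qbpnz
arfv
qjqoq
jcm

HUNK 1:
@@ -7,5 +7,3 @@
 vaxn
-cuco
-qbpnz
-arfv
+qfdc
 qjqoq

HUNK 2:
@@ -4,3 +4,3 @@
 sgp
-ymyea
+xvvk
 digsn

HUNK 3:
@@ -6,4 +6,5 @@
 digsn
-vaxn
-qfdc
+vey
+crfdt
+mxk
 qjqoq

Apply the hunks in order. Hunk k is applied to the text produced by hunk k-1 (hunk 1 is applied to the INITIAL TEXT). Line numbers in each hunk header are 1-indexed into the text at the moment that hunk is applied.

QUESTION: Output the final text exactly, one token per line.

Answer: oaenb
nemu
hmyax
sgp
xvvk
digsn
vey
crfdt
mxk
qjqoq
jcm

Derivation:
Hunk 1: at line 7 remove [cuco,qbpnz,arfv] add [qfdc] -> 10 lines: oaenb nemu hmyax sgp ymyea digsn vaxn qfdc qjqoq jcm
Hunk 2: at line 4 remove [ymyea] add [xvvk] -> 10 lines: oaenb nemu hmyax sgp xvvk digsn vaxn qfdc qjqoq jcm
Hunk 3: at line 6 remove [vaxn,qfdc] add [vey,crfdt,mxk] -> 11 lines: oaenb nemu hmyax sgp xvvk digsn vey crfdt mxk qjqoq jcm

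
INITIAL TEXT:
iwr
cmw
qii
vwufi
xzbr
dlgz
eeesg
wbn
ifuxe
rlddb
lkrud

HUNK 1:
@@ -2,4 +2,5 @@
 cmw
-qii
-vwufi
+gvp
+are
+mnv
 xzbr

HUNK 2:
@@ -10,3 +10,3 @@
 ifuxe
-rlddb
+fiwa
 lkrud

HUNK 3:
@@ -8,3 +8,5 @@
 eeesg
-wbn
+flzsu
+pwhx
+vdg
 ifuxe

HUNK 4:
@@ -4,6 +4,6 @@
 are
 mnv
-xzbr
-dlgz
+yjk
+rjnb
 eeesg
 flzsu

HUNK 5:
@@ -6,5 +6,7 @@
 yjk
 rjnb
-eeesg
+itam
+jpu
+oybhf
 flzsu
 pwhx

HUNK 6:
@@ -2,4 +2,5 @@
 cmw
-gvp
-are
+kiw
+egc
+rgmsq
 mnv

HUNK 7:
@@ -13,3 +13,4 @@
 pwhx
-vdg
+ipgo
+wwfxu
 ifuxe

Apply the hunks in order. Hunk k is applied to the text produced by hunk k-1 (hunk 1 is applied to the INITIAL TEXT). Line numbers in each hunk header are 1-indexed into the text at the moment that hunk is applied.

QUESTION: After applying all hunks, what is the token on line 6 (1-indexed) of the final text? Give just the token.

Hunk 1: at line 2 remove [qii,vwufi] add [gvp,are,mnv] -> 12 lines: iwr cmw gvp are mnv xzbr dlgz eeesg wbn ifuxe rlddb lkrud
Hunk 2: at line 10 remove [rlddb] add [fiwa] -> 12 lines: iwr cmw gvp are mnv xzbr dlgz eeesg wbn ifuxe fiwa lkrud
Hunk 3: at line 8 remove [wbn] add [flzsu,pwhx,vdg] -> 14 lines: iwr cmw gvp are mnv xzbr dlgz eeesg flzsu pwhx vdg ifuxe fiwa lkrud
Hunk 4: at line 4 remove [xzbr,dlgz] add [yjk,rjnb] -> 14 lines: iwr cmw gvp are mnv yjk rjnb eeesg flzsu pwhx vdg ifuxe fiwa lkrud
Hunk 5: at line 6 remove [eeesg] add [itam,jpu,oybhf] -> 16 lines: iwr cmw gvp are mnv yjk rjnb itam jpu oybhf flzsu pwhx vdg ifuxe fiwa lkrud
Hunk 6: at line 2 remove [gvp,are] add [kiw,egc,rgmsq] -> 17 lines: iwr cmw kiw egc rgmsq mnv yjk rjnb itam jpu oybhf flzsu pwhx vdg ifuxe fiwa lkrud
Hunk 7: at line 13 remove [vdg] add [ipgo,wwfxu] -> 18 lines: iwr cmw kiw egc rgmsq mnv yjk rjnb itam jpu oybhf flzsu pwhx ipgo wwfxu ifuxe fiwa lkrud
Final line 6: mnv

Answer: mnv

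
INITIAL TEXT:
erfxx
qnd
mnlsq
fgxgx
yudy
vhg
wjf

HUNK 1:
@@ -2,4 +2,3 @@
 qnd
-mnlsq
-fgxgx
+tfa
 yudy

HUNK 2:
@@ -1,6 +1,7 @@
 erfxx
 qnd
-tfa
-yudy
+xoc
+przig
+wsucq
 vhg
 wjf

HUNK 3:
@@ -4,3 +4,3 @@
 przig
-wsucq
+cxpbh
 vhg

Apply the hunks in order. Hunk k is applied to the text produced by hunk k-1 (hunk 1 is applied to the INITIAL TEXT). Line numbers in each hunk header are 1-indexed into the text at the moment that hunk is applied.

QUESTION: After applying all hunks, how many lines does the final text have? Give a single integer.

Hunk 1: at line 2 remove [mnlsq,fgxgx] add [tfa] -> 6 lines: erfxx qnd tfa yudy vhg wjf
Hunk 2: at line 1 remove [tfa,yudy] add [xoc,przig,wsucq] -> 7 lines: erfxx qnd xoc przig wsucq vhg wjf
Hunk 3: at line 4 remove [wsucq] add [cxpbh] -> 7 lines: erfxx qnd xoc przig cxpbh vhg wjf
Final line count: 7

Answer: 7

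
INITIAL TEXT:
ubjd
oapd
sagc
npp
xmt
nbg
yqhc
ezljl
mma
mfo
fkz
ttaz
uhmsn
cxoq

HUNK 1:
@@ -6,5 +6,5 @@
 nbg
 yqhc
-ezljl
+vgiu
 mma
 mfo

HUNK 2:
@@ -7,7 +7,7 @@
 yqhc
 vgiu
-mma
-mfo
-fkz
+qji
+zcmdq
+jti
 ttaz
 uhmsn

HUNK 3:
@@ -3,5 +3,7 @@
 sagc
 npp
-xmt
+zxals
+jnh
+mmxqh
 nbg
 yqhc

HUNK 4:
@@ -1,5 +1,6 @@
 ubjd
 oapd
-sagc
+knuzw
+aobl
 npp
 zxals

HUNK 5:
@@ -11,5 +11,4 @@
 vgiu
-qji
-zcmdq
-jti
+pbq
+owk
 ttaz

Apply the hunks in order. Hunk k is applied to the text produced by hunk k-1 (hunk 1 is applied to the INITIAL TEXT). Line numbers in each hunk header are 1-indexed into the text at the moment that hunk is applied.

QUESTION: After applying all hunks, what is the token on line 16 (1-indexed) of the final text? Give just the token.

Hunk 1: at line 6 remove [ezljl] add [vgiu] -> 14 lines: ubjd oapd sagc npp xmt nbg yqhc vgiu mma mfo fkz ttaz uhmsn cxoq
Hunk 2: at line 7 remove [mma,mfo,fkz] add [qji,zcmdq,jti] -> 14 lines: ubjd oapd sagc npp xmt nbg yqhc vgiu qji zcmdq jti ttaz uhmsn cxoq
Hunk 3: at line 3 remove [xmt] add [zxals,jnh,mmxqh] -> 16 lines: ubjd oapd sagc npp zxals jnh mmxqh nbg yqhc vgiu qji zcmdq jti ttaz uhmsn cxoq
Hunk 4: at line 1 remove [sagc] add [knuzw,aobl] -> 17 lines: ubjd oapd knuzw aobl npp zxals jnh mmxqh nbg yqhc vgiu qji zcmdq jti ttaz uhmsn cxoq
Hunk 5: at line 11 remove [qji,zcmdq,jti] add [pbq,owk] -> 16 lines: ubjd oapd knuzw aobl npp zxals jnh mmxqh nbg yqhc vgiu pbq owk ttaz uhmsn cxoq
Final line 16: cxoq

Answer: cxoq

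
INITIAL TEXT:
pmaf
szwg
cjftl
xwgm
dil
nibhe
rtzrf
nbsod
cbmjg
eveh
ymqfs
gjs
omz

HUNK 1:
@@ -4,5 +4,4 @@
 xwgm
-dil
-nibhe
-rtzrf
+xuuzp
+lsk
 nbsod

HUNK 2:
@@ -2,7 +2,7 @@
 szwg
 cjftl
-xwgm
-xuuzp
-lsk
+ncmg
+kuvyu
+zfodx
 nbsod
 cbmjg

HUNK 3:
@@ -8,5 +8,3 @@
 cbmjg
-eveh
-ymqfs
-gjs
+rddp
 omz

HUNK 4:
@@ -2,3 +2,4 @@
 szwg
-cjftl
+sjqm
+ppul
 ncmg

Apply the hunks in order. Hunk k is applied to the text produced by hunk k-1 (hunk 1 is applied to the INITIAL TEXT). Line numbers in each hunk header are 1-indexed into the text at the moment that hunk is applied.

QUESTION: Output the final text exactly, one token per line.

Hunk 1: at line 4 remove [dil,nibhe,rtzrf] add [xuuzp,lsk] -> 12 lines: pmaf szwg cjftl xwgm xuuzp lsk nbsod cbmjg eveh ymqfs gjs omz
Hunk 2: at line 2 remove [xwgm,xuuzp,lsk] add [ncmg,kuvyu,zfodx] -> 12 lines: pmaf szwg cjftl ncmg kuvyu zfodx nbsod cbmjg eveh ymqfs gjs omz
Hunk 3: at line 8 remove [eveh,ymqfs,gjs] add [rddp] -> 10 lines: pmaf szwg cjftl ncmg kuvyu zfodx nbsod cbmjg rddp omz
Hunk 4: at line 2 remove [cjftl] add [sjqm,ppul] -> 11 lines: pmaf szwg sjqm ppul ncmg kuvyu zfodx nbsod cbmjg rddp omz

Answer: pmaf
szwg
sjqm
ppul
ncmg
kuvyu
zfodx
nbsod
cbmjg
rddp
omz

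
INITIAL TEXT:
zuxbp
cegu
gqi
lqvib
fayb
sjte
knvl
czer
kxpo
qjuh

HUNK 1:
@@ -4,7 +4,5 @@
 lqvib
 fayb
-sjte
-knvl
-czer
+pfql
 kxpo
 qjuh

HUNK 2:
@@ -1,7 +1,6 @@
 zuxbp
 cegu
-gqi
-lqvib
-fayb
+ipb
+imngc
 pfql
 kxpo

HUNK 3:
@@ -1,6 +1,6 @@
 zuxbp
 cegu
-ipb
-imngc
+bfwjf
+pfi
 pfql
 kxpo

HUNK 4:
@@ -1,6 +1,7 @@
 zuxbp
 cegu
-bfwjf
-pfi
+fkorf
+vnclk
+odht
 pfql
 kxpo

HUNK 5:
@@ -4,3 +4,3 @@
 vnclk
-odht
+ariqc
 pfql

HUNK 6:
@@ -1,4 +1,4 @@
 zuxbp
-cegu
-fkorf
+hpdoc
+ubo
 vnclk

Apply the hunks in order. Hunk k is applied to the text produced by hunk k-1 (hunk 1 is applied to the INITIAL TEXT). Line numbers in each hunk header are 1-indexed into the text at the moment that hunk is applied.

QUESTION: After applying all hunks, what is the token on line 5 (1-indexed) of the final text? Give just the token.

Hunk 1: at line 4 remove [sjte,knvl,czer] add [pfql] -> 8 lines: zuxbp cegu gqi lqvib fayb pfql kxpo qjuh
Hunk 2: at line 1 remove [gqi,lqvib,fayb] add [ipb,imngc] -> 7 lines: zuxbp cegu ipb imngc pfql kxpo qjuh
Hunk 3: at line 1 remove [ipb,imngc] add [bfwjf,pfi] -> 7 lines: zuxbp cegu bfwjf pfi pfql kxpo qjuh
Hunk 4: at line 1 remove [bfwjf,pfi] add [fkorf,vnclk,odht] -> 8 lines: zuxbp cegu fkorf vnclk odht pfql kxpo qjuh
Hunk 5: at line 4 remove [odht] add [ariqc] -> 8 lines: zuxbp cegu fkorf vnclk ariqc pfql kxpo qjuh
Hunk 6: at line 1 remove [cegu,fkorf] add [hpdoc,ubo] -> 8 lines: zuxbp hpdoc ubo vnclk ariqc pfql kxpo qjuh
Final line 5: ariqc

Answer: ariqc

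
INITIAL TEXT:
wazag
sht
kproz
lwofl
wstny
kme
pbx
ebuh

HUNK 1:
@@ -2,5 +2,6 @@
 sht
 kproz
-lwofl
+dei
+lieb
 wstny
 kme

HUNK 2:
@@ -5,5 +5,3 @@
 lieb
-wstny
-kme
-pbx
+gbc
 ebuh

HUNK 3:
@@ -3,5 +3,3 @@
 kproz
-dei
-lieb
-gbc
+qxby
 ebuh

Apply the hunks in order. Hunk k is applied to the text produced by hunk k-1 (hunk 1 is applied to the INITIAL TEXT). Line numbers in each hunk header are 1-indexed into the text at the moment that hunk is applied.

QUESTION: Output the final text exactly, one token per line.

Answer: wazag
sht
kproz
qxby
ebuh

Derivation:
Hunk 1: at line 2 remove [lwofl] add [dei,lieb] -> 9 lines: wazag sht kproz dei lieb wstny kme pbx ebuh
Hunk 2: at line 5 remove [wstny,kme,pbx] add [gbc] -> 7 lines: wazag sht kproz dei lieb gbc ebuh
Hunk 3: at line 3 remove [dei,lieb,gbc] add [qxby] -> 5 lines: wazag sht kproz qxby ebuh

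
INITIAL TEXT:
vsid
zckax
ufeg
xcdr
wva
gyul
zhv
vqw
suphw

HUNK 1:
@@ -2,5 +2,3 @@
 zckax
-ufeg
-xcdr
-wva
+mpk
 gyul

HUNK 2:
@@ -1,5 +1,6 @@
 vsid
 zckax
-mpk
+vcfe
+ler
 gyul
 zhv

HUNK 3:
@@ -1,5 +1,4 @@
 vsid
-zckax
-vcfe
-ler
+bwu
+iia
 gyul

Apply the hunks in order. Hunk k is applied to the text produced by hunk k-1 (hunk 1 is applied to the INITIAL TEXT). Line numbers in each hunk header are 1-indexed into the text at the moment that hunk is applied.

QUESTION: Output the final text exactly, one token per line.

Answer: vsid
bwu
iia
gyul
zhv
vqw
suphw

Derivation:
Hunk 1: at line 2 remove [ufeg,xcdr,wva] add [mpk] -> 7 lines: vsid zckax mpk gyul zhv vqw suphw
Hunk 2: at line 1 remove [mpk] add [vcfe,ler] -> 8 lines: vsid zckax vcfe ler gyul zhv vqw suphw
Hunk 3: at line 1 remove [zckax,vcfe,ler] add [bwu,iia] -> 7 lines: vsid bwu iia gyul zhv vqw suphw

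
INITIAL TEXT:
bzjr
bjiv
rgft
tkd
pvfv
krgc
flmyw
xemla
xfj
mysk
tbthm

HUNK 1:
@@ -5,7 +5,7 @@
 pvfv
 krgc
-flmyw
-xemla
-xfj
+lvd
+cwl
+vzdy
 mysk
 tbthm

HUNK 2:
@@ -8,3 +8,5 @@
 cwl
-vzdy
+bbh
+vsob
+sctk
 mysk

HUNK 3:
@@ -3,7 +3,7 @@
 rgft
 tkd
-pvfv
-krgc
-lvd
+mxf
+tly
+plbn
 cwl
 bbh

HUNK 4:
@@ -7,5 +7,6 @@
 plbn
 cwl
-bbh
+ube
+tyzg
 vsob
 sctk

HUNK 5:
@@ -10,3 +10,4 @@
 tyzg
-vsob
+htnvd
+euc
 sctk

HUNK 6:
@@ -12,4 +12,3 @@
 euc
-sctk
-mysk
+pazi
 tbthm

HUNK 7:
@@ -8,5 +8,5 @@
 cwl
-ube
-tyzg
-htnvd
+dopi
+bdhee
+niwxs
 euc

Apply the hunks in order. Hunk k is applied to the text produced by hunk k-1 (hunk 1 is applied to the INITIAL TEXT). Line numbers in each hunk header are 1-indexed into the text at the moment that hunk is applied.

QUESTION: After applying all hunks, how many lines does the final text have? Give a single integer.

Hunk 1: at line 5 remove [flmyw,xemla,xfj] add [lvd,cwl,vzdy] -> 11 lines: bzjr bjiv rgft tkd pvfv krgc lvd cwl vzdy mysk tbthm
Hunk 2: at line 8 remove [vzdy] add [bbh,vsob,sctk] -> 13 lines: bzjr bjiv rgft tkd pvfv krgc lvd cwl bbh vsob sctk mysk tbthm
Hunk 3: at line 3 remove [pvfv,krgc,lvd] add [mxf,tly,plbn] -> 13 lines: bzjr bjiv rgft tkd mxf tly plbn cwl bbh vsob sctk mysk tbthm
Hunk 4: at line 7 remove [bbh] add [ube,tyzg] -> 14 lines: bzjr bjiv rgft tkd mxf tly plbn cwl ube tyzg vsob sctk mysk tbthm
Hunk 5: at line 10 remove [vsob] add [htnvd,euc] -> 15 lines: bzjr bjiv rgft tkd mxf tly plbn cwl ube tyzg htnvd euc sctk mysk tbthm
Hunk 6: at line 12 remove [sctk,mysk] add [pazi] -> 14 lines: bzjr bjiv rgft tkd mxf tly plbn cwl ube tyzg htnvd euc pazi tbthm
Hunk 7: at line 8 remove [ube,tyzg,htnvd] add [dopi,bdhee,niwxs] -> 14 lines: bzjr bjiv rgft tkd mxf tly plbn cwl dopi bdhee niwxs euc pazi tbthm
Final line count: 14

Answer: 14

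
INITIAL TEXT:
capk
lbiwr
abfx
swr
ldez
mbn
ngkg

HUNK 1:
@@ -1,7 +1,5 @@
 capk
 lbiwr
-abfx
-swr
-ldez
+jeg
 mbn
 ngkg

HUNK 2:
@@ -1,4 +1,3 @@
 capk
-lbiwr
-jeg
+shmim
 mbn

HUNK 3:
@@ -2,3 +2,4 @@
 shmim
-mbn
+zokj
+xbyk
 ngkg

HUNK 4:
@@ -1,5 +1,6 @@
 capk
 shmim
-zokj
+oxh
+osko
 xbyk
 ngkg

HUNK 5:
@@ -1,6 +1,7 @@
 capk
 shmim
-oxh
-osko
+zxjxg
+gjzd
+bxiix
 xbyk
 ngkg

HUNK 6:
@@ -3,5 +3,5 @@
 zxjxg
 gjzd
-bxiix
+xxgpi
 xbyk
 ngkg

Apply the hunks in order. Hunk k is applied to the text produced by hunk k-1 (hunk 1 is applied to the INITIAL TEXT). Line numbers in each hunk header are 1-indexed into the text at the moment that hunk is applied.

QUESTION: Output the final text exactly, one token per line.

Answer: capk
shmim
zxjxg
gjzd
xxgpi
xbyk
ngkg

Derivation:
Hunk 1: at line 1 remove [abfx,swr,ldez] add [jeg] -> 5 lines: capk lbiwr jeg mbn ngkg
Hunk 2: at line 1 remove [lbiwr,jeg] add [shmim] -> 4 lines: capk shmim mbn ngkg
Hunk 3: at line 2 remove [mbn] add [zokj,xbyk] -> 5 lines: capk shmim zokj xbyk ngkg
Hunk 4: at line 1 remove [zokj] add [oxh,osko] -> 6 lines: capk shmim oxh osko xbyk ngkg
Hunk 5: at line 1 remove [oxh,osko] add [zxjxg,gjzd,bxiix] -> 7 lines: capk shmim zxjxg gjzd bxiix xbyk ngkg
Hunk 6: at line 3 remove [bxiix] add [xxgpi] -> 7 lines: capk shmim zxjxg gjzd xxgpi xbyk ngkg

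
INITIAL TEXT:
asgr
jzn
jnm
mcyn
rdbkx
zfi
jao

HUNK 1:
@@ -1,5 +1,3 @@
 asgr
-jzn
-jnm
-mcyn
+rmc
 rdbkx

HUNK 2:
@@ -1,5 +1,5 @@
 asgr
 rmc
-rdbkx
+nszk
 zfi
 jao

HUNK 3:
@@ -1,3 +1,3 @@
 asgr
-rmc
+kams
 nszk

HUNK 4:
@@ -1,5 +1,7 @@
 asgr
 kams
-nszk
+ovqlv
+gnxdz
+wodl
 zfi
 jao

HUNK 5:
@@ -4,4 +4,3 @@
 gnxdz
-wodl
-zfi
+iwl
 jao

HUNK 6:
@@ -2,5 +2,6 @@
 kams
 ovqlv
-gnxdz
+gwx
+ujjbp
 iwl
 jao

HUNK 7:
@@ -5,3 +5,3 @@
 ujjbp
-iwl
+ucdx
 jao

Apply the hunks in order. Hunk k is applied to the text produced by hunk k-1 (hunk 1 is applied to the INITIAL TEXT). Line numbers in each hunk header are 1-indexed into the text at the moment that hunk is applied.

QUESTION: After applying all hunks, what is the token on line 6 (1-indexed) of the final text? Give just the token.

Answer: ucdx

Derivation:
Hunk 1: at line 1 remove [jzn,jnm,mcyn] add [rmc] -> 5 lines: asgr rmc rdbkx zfi jao
Hunk 2: at line 1 remove [rdbkx] add [nszk] -> 5 lines: asgr rmc nszk zfi jao
Hunk 3: at line 1 remove [rmc] add [kams] -> 5 lines: asgr kams nszk zfi jao
Hunk 4: at line 1 remove [nszk] add [ovqlv,gnxdz,wodl] -> 7 lines: asgr kams ovqlv gnxdz wodl zfi jao
Hunk 5: at line 4 remove [wodl,zfi] add [iwl] -> 6 lines: asgr kams ovqlv gnxdz iwl jao
Hunk 6: at line 2 remove [gnxdz] add [gwx,ujjbp] -> 7 lines: asgr kams ovqlv gwx ujjbp iwl jao
Hunk 7: at line 5 remove [iwl] add [ucdx] -> 7 lines: asgr kams ovqlv gwx ujjbp ucdx jao
Final line 6: ucdx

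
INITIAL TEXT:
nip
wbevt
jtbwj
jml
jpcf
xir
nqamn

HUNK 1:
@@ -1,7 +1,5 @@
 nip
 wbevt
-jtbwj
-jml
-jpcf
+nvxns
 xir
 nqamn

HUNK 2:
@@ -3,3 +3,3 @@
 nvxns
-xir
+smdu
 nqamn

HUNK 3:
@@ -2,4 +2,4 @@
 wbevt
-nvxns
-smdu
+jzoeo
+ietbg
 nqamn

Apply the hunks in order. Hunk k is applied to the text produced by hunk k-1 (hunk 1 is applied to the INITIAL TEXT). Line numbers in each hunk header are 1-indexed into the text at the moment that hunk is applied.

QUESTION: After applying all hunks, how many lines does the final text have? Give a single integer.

Hunk 1: at line 1 remove [jtbwj,jml,jpcf] add [nvxns] -> 5 lines: nip wbevt nvxns xir nqamn
Hunk 2: at line 3 remove [xir] add [smdu] -> 5 lines: nip wbevt nvxns smdu nqamn
Hunk 3: at line 2 remove [nvxns,smdu] add [jzoeo,ietbg] -> 5 lines: nip wbevt jzoeo ietbg nqamn
Final line count: 5

Answer: 5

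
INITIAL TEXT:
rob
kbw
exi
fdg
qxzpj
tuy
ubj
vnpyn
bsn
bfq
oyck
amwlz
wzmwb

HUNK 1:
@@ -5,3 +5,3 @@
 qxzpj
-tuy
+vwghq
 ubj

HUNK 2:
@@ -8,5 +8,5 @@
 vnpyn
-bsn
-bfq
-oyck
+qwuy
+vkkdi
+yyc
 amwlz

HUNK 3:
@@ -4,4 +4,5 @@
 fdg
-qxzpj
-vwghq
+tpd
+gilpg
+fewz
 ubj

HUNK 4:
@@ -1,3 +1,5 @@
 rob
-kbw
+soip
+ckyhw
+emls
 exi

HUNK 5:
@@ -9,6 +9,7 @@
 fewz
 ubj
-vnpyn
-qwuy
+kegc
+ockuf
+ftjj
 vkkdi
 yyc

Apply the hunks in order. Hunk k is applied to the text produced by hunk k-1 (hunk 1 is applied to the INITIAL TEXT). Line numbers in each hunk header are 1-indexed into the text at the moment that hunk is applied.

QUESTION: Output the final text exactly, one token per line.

Hunk 1: at line 5 remove [tuy] add [vwghq] -> 13 lines: rob kbw exi fdg qxzpj vwghq ubj vnpyn bsn bfq oyck amwlz wzmwb
Hunk 2: at line 8 remove [bsn,bfq,oyck] add [qwuy,vkkdi,yyc] -> 13 lines: rob kbw exi fdg qxzpj vwghq ubj vnpyn qwuy vkkdi yyc amwlz wzmwb
Hunk 3: at line 4 remove [qxzpj,vwghq] add [tpd,gilpg,fewz] -> 14 lines: rob kbw exi fdg tpd gilpg fewz ubj vnpyn qwuy vkkdi yyc amwlz wzmwb
Hunk 4: at line 1 remove [kbw] add [soip,ckyhw,emls] -> 16 lines: rob soip ckyhw emls exi fdg tpd gilpg fewz ubj vnpyn qwuy vkkdi yyc amwlz wzmwb
Hunk 5: at line 9 remove [vnpyn,qwuy] add [kegc,ockuf,ftjj] -> 17 lines: rob soip ckyhw emls exi fdg tpd gilpg fewz ubj kegc ockuf ftjj vkkdi yyc amwlz wzmwb

Answer: rob
soip
ckyhw
emls
exi
fdg
tpd
gilpg
fewz
ubj
kegc
ockuf
ftjj
vkkdi
yyc
amwlz
wzmwb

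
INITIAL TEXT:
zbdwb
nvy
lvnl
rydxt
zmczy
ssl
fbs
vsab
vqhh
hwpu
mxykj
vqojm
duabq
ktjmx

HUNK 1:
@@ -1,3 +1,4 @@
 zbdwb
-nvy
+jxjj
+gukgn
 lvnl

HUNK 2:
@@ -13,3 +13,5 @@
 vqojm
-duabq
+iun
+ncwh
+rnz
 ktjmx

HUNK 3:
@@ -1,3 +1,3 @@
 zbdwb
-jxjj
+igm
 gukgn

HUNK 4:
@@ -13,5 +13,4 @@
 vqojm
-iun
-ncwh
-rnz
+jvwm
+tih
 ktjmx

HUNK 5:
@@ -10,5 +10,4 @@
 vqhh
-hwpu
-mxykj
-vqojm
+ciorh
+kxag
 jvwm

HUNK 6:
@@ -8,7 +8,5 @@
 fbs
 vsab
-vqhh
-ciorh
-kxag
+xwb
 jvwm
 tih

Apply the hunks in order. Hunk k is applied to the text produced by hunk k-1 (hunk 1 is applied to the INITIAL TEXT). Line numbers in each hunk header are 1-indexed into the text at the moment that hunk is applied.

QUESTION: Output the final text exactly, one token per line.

Hunk 1: at line 1 remove [nvy] add [jxjj,gukgn] -> 15 lines: zbdwb jxjj gukgn lvnl rydxt zmczy ssl fbs vsab vqhh hwpu mxykj vqojm duabq ktjmx
Hunk 2: at line 13 remove [duabq] add [iun,ncwh,rnz] -> 17 lines: zbdwb jxjj gukgn lvnl rydxt zmczy ssl fbs vsab vqhh hwpu mxykj vqojm iun ncwh rnz ktjmx
Hunk 3: at line 1 remove [jxjj] add [igm] -> 17 lines: zbdwb igm gukgn lvnl rydxt zmczy ssl fbs vsab vqhh hwpu mxykj vqojm iun ncwh rnz ktjmx
Hunk 4: at line 13 remove [iun,ncwh,rnz] add [jvwm,tih] -> 16 lines: zbdwb igm gukgn lvnl rydxt zmczy ssl fbs vsab vqhh hwpu mxykj vqojm jvwm tih ktjmx
Hunk 5: at line 10 remove [hwpu,mxykj,vqojm] add [ciorh,kxag] -> 15 lines: zbdwb igm gukgn lvnl rydxt zmczy ssl fbs vsab vqhh ciorh kxag jvwm tih ktjmx
Hunk 6: at line 8 remove [vqhh,ciorh,kxag] add [xwb] -> 13 lines: zbdwb igm gukgn lvnl rydxt zmczy ssl fbs vsab xwb jvwm tih ktjmx

Answer: zbdwb
igm
gukgn
lvnl
rydxt
zmczy
ssl
fbs
vsab
xwb
jvwm
tih
ktjmx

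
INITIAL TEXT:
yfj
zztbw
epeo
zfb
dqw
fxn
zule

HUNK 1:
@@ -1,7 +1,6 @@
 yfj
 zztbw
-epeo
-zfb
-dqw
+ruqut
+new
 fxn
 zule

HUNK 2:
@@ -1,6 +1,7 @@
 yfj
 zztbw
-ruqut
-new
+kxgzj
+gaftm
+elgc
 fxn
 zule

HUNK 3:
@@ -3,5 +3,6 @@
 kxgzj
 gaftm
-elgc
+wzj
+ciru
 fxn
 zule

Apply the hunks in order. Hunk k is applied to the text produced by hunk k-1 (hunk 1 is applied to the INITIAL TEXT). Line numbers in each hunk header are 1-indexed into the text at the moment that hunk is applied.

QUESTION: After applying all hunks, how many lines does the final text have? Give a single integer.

Answer: 8

Derivation:
Hunk 1: at line 1 remove [epeo,zfb,dqw] add [ruqut,new] -> 6 lines: yfj zztbw ruqut new fxn zule
Hunk 2: at line 1 remove [ruqut,new] add [kxgzj,gaftm,elgc] -> 7 lines: yfj zztbw kxgzj gaftm elgc fxn zule
Hunk 3: at line 3 remove [elgc] add [wzj,ciru] -> 8 lines: yfj zztbw kxgzj gaftm wzj ciru fxn zule
Final line count: 8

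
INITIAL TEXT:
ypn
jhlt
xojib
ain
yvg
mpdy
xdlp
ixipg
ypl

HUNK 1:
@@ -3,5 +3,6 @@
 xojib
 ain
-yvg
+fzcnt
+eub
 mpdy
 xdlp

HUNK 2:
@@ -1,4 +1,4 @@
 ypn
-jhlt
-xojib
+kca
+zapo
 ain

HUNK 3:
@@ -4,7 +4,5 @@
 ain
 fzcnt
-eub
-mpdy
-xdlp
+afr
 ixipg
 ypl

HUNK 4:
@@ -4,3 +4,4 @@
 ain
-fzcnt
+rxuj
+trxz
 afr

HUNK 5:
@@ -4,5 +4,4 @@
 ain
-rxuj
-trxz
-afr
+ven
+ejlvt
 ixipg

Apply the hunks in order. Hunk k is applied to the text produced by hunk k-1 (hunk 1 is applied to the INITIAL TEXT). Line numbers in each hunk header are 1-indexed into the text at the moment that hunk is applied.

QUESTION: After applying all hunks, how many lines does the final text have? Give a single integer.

Answer: 8

Derivation:
Hunk 1: at line 3 remove [yvg] add [fzcnt,eub] -> 10 lines: ypn jhlt xojib ain fzcnt eub mpdy xdlp ixipg ypl
Hunk 2: at line 1 remove [jhlt,xojib] add [kca,zapo] -> 10 lines: ypn kca zapo ain fzcnt eub mpdy xdlp ixipg ypl
Hunk 3: at line 4 remove [eub,mpdy,xdlp] add [afr] -> 8 lines: ypn kca zapo ain fzcnt afr ixipg ypl
Hunk 4: at line 4 remove [fzcnt] add [rxuj,trxz] -> 9 lines: ypn kca zapo ain rxuj trxz afr ixipg ypl
Hunk 5: at line 4 remove [rxuj,trxz,afr] add [ven,ejlvt] -> 8 lines: ypn kca zapo ain ven ejlvt ixipg ypl
Final line count: 8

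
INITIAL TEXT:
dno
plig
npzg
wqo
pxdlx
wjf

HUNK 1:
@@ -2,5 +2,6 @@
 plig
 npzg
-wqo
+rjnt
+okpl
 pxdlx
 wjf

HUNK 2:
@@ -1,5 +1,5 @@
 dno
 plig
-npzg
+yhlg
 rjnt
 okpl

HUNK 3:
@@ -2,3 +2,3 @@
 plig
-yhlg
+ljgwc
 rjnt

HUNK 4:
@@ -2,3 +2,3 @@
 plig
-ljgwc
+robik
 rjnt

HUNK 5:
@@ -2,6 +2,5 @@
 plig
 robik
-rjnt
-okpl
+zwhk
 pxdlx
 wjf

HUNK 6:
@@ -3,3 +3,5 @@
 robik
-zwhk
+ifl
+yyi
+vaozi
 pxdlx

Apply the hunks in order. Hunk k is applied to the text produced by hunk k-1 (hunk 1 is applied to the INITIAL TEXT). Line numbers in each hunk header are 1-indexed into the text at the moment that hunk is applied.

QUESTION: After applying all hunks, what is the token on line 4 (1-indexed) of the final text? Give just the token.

Hunk 1: at line 2 remove [wqo] add [rjnt,okpl] -> 7 lines: dno plig npzg rjnt okpl pxdlx wjf
Hunk 2: at line 1 remove [npzg] add [yhlg] -> 7 lines: dno plig yhlg rjnt okpl pxdlx wjf
Hunk 3: at line 2 remove [yhlg] add [ljgwc] -> 7 lines: dno plig ljgwc rjnt okpl pxdlx wjf
Hunk 4: at line 2 remove [ljgwc] add [robik] -> 7 lines: dno plig robik rjnt okpl pxdlx wjf
Hunk 5: at line 2 remove [rjnt,okpl] add [zwhk] -> 6 lines: dno plig robik zwhk pxdlx wjf
Hunk 6: at line 3 remove [zwhk] add [ifl,yyi,vaozi] -> 8 lines: dno plig robik ifl yyi vaozi pxdlx wjf
Final line 4: ifl

Answer: ifl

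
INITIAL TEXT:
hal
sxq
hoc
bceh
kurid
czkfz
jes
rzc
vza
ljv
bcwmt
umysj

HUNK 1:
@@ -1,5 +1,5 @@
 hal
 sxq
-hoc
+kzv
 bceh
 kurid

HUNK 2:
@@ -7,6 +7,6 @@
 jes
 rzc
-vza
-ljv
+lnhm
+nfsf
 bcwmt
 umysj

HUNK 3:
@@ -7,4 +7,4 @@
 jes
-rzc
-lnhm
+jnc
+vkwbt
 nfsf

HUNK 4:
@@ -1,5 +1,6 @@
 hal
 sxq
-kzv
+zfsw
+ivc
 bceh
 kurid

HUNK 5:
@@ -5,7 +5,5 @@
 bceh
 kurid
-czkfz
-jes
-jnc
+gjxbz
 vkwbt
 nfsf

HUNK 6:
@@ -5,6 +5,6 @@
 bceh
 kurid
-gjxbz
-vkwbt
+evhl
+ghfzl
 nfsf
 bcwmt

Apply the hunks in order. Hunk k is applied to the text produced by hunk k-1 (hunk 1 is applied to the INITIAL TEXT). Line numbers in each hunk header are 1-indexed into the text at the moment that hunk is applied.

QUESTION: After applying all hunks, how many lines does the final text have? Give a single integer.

Hunk 1: at line 1 remove [hoc] add [kzv] -> 12 lines: hal sxq kzv bceh kurid czkfz jes rzc vza ljv bcwmt umysj
Hunk 2: at line 7 remove [vza,ljv] add [lnhm,nfsf] -> 12 lines: hal sxq kzv bceh kurid czkfz jes rzc lnhm nfsf bcwmt umysj
Hunk 3: at line 7 remove [rzc,lnhm] add [jnc,vkwbt] -> 12 lines: hal sxq kzv bceh kurid czkfz jes jnc vkwbt nfsf bcwmt umysj
Hunk 4: at line 1 remove [kzv] add [zfsw,ivc] -> 13 lines: hal sxq zfsw ivc bceh kurid czkfz jes jnc vkwbt nfsf bcwmt umysj
Hunk 5: at line 5 remove [czkfz,jes,jnc] add [gjxbz] -> 11 lines: hal sxq zfsw ivc bceh kurid gjxbz vkwbt nfsf bcwmt umysj
Hunk 6: at line 5 remove [gjxbz,vkwbt] add [evhl,ghfzl] -> 11 lines: hal sxq zfsw ivc bceh kurid evhl ghfzl nfsf bcwmt umysj
Final line count: 11

Answer: 11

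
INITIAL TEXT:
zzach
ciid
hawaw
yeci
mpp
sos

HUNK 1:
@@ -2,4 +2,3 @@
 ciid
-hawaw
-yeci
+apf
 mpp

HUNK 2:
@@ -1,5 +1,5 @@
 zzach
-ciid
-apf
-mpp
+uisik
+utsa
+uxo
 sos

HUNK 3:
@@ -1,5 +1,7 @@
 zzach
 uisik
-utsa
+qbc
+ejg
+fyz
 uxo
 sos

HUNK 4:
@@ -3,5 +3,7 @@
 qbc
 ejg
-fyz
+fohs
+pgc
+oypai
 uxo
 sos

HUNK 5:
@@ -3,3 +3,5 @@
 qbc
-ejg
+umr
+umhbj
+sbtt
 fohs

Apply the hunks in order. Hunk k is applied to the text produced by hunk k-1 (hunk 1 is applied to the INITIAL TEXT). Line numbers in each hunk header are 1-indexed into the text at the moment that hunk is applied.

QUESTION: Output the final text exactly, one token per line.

Answer: zzach
uisik
qbc
umr
umhbj
sbtt
fohs
pgc
oypai
uxo
sos

Derivation:
Hunk 1: at line 2 remove [hawaw,yeci] add [apf] -> 5 lines: zzach ciid apf mpp sos
Hunk 2: at line 1 remove [ciid,apf,mpp] add [uisik,utsa,uxo] -> 5 lines: zzach uisik utsa uxo sos
Hunk 3: at line 1 remove [utsa] add [qbc,ejg,fyz] -> 7 lines: zzach uisik qbc ejg fyz uxo sos
Hunk 4: at line 3 remove [fyz] add [fohs,pgc,oypai] -> 9 lines: zzach uisik qbc ejg fohs pgc oypai uxo sos
Hunk 5: at line 3 remove [ejg] add [umr,umhbj,sbtt] -> 11 lines: zzach uisik qbc umr umhbj sbtt fohs pgc oypai uxo sos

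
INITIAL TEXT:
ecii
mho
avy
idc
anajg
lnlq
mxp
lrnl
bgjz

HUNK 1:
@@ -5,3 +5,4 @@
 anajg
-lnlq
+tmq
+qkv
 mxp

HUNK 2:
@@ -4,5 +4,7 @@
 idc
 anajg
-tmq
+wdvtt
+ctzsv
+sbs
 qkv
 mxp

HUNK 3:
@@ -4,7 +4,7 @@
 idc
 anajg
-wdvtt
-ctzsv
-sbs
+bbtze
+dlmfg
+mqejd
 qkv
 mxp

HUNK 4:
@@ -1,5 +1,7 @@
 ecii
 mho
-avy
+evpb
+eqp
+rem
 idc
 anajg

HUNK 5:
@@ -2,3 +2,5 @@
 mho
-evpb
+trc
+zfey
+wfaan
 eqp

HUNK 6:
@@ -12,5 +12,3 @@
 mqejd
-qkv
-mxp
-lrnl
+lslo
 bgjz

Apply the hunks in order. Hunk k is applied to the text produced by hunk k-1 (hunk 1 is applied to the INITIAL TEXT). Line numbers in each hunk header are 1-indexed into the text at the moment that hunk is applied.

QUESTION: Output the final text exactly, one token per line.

Answer: ecii
mho
trc
zfey
wfaan
eqp
rem
idc
anajg
bbtze
dlmfg
mqejd
lslo
bgjz

Derivation:
Hunk 1: at line 5 remove [lnlq] add [tmq,qkv] -> 10 lines: ecii mho avy idc anajg tmq qkv mxp lrnl bgjz
Hunk 2: at line 4 remove [tmq] add [wdvtt,ctzsv,sbs] -> 12 lines: ecii mho avy idc anajg wdvtt ctzsv sbs qkv mxp lrnl bgjz
Hunk 3: at line 4 remove [wdvtt,ctzsv,sbs] add [bbtze,dlmfg,mqejd] -> 12 lines: ecii mho avy idc anajg bbtze dlmfg mqejd qkv mxp lrnl bgjz
Hunk 4: at line 1 remove [avy] add [evpb,eqp,rem] -> 14 lines: ecii mho evpb eqp rem idc anajg bbtze dlmfg mqejd qkv mxp lrnl bgjz
Hunk 5: at line 2 remove [evpb] add [trc,zfey,wfaan] -> 16 lines: ecii mho trc zfey wfaan eqp rem idc anajg bbtze dlmfg mqejd qkv mxp lrnl bgjz
Hunk 6: at line 12 remove [qkv,mxp,lrnl] add [lslo] -> 14 lines: ecii mho trc zfey wfaan eqp rem idc anajg bbtze dlmfg mqejd lslo bgjz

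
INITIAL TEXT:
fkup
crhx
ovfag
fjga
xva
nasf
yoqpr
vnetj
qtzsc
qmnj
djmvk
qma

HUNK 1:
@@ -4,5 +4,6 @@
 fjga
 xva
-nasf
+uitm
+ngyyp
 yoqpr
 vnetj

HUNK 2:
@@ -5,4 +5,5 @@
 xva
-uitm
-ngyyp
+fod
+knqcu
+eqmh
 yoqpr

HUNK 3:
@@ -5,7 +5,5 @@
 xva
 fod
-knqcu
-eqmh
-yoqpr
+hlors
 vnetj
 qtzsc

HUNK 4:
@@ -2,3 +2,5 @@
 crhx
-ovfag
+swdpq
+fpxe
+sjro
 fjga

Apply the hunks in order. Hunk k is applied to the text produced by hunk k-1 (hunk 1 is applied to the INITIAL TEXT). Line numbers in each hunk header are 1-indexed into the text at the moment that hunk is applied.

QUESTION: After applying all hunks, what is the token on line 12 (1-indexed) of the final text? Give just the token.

Answer: qmnj

Derivation:
Hunk 1: at line 4 remove [nasf] add [uitm,ngyyp] -> 13 lines: fkup crhx ovfag fjga xva uitm ngyyp yoqpr vnetj qtzsc qmnj djmvk qma
Hunk 2: at line 5 remove [uitm,ngyyp] add [fod,knqcu,eqmh] -> 14 lines: fkup crhx ovfag fjga xva fod knqcu eqmh yoqpr vnetj qtzsc qmnj djmvk qma
Hunk 3: at line 5 remove [knqcu,eqmh,yoqpr] add [hlors] -> 12 lines: fkup crhx ovfag fjga xva fod hlors vnetj qtzsc qmnj djmvk qma
Hunk 4: at line 2 remove [ovfag] add [swdpq,fpxe,sjro] -> 14 lines: fkup crhx swdpq fpxe sjro fjga xva fod hlors vnetj qtzsc qmnj djmvk qma
Final line 12: qmnj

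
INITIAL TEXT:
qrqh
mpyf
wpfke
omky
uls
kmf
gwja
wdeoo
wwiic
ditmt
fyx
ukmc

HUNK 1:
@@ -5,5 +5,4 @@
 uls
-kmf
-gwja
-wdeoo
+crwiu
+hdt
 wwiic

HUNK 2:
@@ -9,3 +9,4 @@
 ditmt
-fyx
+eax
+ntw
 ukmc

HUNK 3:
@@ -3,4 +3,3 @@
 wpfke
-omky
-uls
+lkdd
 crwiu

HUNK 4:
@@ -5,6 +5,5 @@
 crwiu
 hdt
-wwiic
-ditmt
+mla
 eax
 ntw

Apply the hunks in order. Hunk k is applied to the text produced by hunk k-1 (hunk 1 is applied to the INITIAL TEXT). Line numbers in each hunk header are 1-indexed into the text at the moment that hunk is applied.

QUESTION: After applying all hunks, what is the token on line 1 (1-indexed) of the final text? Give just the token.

Hunk 1: at line 5 remove [kmf,gwja,wdeoo] add [crwiu,hdt] -> 11 lines: qrqh mpyf wpfke omky uls crwiu hdt wwiic ditmt fyx ukmc
Hunk 2: at line 9 remove [fyx] add [eax,ntw] -> 12 lines: qrqh mpyf wpfke omky uls crwiu hdt wwiic ditmt eax ntw ukmc
Hunk 3: at line 3 remove [omky,uls] add [lkdd] -> 11 lines: qrqh mpyf wpfke lkdd crwiu hdt wwiic ditmt eax ntw ukmc
Hunk 4: at line 5 remove [wwiic,ditmt] add [mla] -> 10 lines: qrqh mpyf wpfke lkdd crwiu hdt mla eax ntw ukmc
Final line 1: qrqh

Answer: qrqh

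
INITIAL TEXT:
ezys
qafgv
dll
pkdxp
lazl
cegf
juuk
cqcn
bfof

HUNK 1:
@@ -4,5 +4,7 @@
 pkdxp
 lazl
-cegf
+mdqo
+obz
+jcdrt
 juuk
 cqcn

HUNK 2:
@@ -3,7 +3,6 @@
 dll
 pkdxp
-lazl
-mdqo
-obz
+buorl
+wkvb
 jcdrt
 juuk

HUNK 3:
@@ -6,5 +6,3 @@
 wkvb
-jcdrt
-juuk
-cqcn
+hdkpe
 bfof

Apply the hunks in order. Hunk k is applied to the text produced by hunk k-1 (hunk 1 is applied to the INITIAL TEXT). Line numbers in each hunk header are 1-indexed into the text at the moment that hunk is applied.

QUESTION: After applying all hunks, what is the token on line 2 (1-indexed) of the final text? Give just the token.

Answer: qafgv

Derivation:
Hunk 1: at line 4 remove [cegf] add [mdqo,obz,jcdrt] -> 11 lines: ezys qafgv dll pkdxp lazl mdqo obz jcdrt juuk cqcn bfof
Hunk 2: at line 3 remove [lazl,mdqo,obz] add [buorl,wkvb] -> 10 lines: ezys qafgv dll pkdxp buorl wkvb jcdrt juuk cqcn bfof
Hunk 3: at line 6 remove [jcdrt,juuk,cqcn] add [hdkpe] -> 8 lines: ezys qafgv dll pkdxp buorl wkvb hdkpe bfof
Final line 2: qafgv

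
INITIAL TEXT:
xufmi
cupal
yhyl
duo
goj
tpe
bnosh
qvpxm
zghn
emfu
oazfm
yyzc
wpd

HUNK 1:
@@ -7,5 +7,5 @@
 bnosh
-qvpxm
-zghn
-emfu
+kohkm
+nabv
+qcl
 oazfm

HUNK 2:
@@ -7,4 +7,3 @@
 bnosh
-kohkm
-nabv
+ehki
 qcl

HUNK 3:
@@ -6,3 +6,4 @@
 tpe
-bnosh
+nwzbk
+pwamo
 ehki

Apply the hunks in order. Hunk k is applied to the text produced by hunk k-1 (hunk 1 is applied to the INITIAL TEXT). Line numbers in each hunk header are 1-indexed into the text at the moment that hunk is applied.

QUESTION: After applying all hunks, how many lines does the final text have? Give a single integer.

Answer: 13

Derivation:
Hunk 1: at line 7 remove [qvpxm,zghn,emfu] add [kohkm,nabv,qcl] -> 13 lines: xufmi cupal yhyl duo goj tpe bnosh kohkm nabv qcl oazfm yyzc wpd
Hunk 2: at line 7 remove [kohkm,nabv] add [ehki] -> 12 lines: xufmi cupal yhyl duo goj tpe bnosh ehki qcl oazfm yyzc wpd
Hunk 3: at line 6 remove [bnosh] add [nwzbk,pwamo] -> 13 lines: xufmi cupal yhyl duo goj tpe nwzbk pwamo ehki qcl oazfm yyzc wpd
Final line count: 13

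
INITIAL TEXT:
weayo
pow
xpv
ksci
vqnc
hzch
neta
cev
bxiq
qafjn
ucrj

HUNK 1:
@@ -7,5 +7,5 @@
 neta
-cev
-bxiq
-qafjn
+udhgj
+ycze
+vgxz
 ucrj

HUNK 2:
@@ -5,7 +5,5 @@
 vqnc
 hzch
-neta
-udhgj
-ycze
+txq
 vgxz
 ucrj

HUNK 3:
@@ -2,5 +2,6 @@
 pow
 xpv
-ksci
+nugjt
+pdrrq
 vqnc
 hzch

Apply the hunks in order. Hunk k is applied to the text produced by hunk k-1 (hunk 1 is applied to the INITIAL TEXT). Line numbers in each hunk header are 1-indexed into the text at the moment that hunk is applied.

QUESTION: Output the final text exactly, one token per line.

Hunk 1: at line 7 remove [cev,bxiq,qafjn] add [udhgj,ycze,vgxz] -> 11 lines: weayo pow xpv ksci vqnc hzch neta udhgj ycze vgxz ucrj
Hunk 2: at line 5 remove [neta,udhgj,ycze] add [txq] -> 9 lines: weayo pow xpv ksci vqnc hzch txq vgxz ucrj
Hunk 3: at line 2 remove [ksci] add [nugjt,pdrrq] -> 10 lines: weayo pow xpv nugjt pdrrq vqnc hzch txq vgxz ucrj

Answer: weayo
pow
xpv
nugjt
pdrrq
vqnc
hzch
txq
vgxz
ucrj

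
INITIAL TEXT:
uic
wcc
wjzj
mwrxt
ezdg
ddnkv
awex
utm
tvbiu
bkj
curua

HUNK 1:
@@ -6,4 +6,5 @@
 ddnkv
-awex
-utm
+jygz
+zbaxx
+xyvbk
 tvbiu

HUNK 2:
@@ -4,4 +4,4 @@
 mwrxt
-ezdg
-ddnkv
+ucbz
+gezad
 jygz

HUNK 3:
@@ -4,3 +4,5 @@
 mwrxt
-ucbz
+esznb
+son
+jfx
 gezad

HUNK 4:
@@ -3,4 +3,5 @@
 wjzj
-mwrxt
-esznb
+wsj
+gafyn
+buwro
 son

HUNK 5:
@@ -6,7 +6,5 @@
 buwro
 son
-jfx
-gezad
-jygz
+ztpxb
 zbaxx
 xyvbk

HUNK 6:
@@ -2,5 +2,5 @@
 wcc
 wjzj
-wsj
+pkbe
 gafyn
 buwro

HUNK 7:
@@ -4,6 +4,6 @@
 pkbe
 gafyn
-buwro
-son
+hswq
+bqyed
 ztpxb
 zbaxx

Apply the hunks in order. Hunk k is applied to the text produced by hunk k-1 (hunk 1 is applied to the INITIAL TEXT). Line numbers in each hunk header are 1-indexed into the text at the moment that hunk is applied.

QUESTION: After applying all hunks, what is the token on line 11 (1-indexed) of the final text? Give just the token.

Hunk 1: at line 6 remove [awex,utm] add [jygz,zbaxx,xyvbk] -> 12 lines: uic wcc wjzj mwrxt ezdg ddnkv jygz zbaxx xyvbk tvbiu bkj curua
Hunk 2: at line 4 remove [ezdg,ddnkv] add [ucbz,gezad] -> 12 lines: uic wcc wjzj mwrxt ucbz gezad jygz zbaxx xyvbk tvbiu bkj curua
Hunk 3: at line 4 remove [ucbz] add [esznb,son,jfx] -> 14 lines: uic wcc wjzj mwrxt esznb son jfx gezad jygz zbaxx xyvbk tvbiu bkj curua
Hunk 4: at line 3 remove [mwrxt,esznb] add [wsj,gafyn,buwro] -> 15 lines: uic wcc wjzj wsj gafyn buwro son jfx gezad jygz zbaxx xyvbk tvbiu bkj curua
Hunk 5: at line 6 remove [jfx,gezad,jygz] add [ztpxb] -> 13 lines: uic wcc wjzj wsj gafyn buwro son ztpxb zbaxx xyvbk tvbiu bkj curua
Hunk 6: at line 2 remove [wsj] add [pkbe] -> 13 lines: uic wcc wjzj pkbe gafyn buwro son ztpxb zbaxx xyvbk tvbiu bkj curua
Hunk 7: at line 4 remove [buwro,son] add [hswq,bqyed] -> 13 lines: uic wcc wjzj pkbe gafyn hswq bqyed ztpxb zbaxx xyvbk tvbiu bkj curua
Final line 11: tvbiu

Answer: tvbiu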